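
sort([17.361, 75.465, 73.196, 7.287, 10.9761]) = [7.287, 10.9761, 17.361, 73.196, 75.465]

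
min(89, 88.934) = 88.934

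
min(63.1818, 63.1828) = 63.1818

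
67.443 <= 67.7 True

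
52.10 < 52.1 False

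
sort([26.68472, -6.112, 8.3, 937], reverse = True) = [937, 26.68472, 8.3, -6.112]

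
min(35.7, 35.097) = 35.097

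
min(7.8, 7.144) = 7.144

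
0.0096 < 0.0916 True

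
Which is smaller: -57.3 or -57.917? -57.917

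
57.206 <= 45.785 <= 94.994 False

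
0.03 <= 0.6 True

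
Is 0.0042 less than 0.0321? Yes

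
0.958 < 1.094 True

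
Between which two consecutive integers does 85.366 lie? 85 and 86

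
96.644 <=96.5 False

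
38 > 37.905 True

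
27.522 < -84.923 False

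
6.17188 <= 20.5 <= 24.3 True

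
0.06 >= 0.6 False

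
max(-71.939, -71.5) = -71.5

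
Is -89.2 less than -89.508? No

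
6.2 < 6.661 True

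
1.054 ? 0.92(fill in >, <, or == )>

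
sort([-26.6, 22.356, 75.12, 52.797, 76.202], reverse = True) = [76.202, 75.12, 52.797, 22.356, -26.6]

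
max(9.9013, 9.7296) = 9.9013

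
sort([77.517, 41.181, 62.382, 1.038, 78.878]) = [1.038, 41.181, 62.382, 77.517, 78.878]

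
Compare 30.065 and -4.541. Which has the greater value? 30.065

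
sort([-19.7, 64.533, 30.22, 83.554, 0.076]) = [-19.7, 0.076, 30.22, 64.533, 83.554]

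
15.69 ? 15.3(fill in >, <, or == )>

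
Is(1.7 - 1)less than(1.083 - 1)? No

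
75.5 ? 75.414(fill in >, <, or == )>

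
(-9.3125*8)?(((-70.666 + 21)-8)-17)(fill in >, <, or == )>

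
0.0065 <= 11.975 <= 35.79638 True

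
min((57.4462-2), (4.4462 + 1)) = 5.4462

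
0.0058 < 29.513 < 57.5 True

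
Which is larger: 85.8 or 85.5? 85.8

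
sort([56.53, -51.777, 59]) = [-51.777, 56.53, 59]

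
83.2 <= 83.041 False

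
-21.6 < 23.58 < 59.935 True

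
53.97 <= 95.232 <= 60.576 False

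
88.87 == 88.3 False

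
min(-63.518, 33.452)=-63.518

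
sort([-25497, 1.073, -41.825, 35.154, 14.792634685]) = [-25497, -41.825, 1.073, 14.792634685, 35.154]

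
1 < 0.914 False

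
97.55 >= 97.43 True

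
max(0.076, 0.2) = 0.2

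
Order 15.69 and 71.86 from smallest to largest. 15.69, 71.86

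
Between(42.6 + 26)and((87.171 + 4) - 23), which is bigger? (42.6 + 26)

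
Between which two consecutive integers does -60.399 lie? -61 and -60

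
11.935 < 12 True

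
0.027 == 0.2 False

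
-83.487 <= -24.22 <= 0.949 True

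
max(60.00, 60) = 60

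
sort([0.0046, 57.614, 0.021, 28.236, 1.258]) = [0.0046, 0.021, 1.258, 28.236, 57.614]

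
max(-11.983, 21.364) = 21.364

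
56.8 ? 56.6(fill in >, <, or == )>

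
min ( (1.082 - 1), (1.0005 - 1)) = 0.0005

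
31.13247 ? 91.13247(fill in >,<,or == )<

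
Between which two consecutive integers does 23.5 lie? 23 and 24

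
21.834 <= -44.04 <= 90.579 False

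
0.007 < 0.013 True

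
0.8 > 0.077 True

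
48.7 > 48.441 True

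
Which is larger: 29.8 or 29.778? 29.8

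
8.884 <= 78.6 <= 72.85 False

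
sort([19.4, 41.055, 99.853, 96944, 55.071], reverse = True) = [96944, 99.853, 55.071, 41.055, 19.4]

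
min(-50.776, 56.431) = -50.776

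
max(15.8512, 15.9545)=15.9545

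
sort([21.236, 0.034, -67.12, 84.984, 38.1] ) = [-67.12, 0.034, 21.236, 38.1, 84.984]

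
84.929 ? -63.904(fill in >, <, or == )>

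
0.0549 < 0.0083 False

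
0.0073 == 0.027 False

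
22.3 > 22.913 False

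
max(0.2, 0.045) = 0.2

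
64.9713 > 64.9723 False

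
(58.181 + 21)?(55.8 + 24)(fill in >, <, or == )<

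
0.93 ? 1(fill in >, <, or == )<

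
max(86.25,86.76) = 86.76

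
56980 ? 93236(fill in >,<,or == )<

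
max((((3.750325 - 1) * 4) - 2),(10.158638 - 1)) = 9.158638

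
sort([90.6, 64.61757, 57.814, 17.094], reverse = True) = [90.6, 64.61757, 57.814, 17.094]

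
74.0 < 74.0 False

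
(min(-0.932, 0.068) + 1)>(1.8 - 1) False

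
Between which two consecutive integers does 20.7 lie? 20 and 21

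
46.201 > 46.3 False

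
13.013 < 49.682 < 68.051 True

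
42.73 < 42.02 False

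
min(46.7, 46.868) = 46.7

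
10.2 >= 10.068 True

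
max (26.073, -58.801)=26.073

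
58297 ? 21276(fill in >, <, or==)>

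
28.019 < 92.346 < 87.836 False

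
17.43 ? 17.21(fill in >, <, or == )>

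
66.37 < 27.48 False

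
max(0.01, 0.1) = 0.1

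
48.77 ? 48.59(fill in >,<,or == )>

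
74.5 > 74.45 True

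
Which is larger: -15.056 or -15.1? -15.056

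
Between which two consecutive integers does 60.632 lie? 60 and 61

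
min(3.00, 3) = 3.00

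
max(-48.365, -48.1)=-48.1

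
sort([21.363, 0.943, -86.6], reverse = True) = [21.363, 0.943, -86.6]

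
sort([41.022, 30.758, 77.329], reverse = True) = [77.329, 41.022, 30.758]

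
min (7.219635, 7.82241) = 7.219635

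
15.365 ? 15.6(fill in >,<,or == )<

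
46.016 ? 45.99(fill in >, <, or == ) >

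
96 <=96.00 True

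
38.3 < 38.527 True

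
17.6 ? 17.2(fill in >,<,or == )>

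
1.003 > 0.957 True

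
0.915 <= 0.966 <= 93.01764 True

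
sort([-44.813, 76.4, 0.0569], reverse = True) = [76.4, 0.0569, -44.813]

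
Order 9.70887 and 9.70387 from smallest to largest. 9.70387, 9.70887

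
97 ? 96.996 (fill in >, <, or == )>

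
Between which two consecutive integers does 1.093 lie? 1 and 2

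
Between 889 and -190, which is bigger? 889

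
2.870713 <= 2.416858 False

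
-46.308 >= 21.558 False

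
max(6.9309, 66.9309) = 66.9309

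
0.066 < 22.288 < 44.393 True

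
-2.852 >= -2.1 False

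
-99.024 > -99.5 True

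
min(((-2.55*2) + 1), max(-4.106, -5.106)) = -4.106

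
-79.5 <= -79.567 False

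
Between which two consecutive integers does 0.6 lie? 0 and 1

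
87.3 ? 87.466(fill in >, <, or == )<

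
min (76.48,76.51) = 76.48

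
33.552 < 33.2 False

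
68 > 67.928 True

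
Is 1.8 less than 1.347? No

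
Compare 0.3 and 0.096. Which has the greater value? 0.3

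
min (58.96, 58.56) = 58.56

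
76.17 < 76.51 True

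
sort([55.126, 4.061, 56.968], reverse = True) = [56.968, 55.126, 4.061]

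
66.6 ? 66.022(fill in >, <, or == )>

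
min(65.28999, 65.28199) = 65.28199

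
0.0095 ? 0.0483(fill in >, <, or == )<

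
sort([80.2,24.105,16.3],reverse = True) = [80.2,24.105,16.3]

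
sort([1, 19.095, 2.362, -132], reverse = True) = [19.095, 2.362, 1, -132]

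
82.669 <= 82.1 False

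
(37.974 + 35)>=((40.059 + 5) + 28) False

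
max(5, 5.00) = 5.00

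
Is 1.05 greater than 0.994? Yes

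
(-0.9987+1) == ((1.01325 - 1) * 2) False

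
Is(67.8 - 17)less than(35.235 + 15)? No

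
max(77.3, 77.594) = 77.594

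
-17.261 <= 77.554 True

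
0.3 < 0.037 False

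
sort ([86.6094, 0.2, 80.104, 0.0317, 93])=[0.0317, 0.2, 80.104, 86.6094, 93]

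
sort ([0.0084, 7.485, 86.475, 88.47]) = [0.0084, 7.485, 86.475, 88.47]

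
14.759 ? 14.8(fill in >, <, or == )<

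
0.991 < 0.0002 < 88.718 False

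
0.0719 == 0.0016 False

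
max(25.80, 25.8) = 25.8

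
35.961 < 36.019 True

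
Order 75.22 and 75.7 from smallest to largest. 75.22, 75.7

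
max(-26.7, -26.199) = -26.199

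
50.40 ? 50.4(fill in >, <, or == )==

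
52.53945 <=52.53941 False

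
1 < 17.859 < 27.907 True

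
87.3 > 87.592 False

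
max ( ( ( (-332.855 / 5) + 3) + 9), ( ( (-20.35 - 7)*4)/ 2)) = -54.571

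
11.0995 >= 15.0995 False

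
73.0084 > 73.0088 False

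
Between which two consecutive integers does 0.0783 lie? 0 and 1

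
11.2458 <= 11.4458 True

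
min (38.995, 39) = 38.995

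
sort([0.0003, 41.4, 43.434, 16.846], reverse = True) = [43.434, 41.4, 16.846, 0.0003]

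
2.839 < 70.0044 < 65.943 False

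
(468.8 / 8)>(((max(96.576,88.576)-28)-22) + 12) True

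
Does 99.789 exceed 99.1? Yes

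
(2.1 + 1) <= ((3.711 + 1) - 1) True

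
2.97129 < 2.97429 True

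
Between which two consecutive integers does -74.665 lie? -75 and -74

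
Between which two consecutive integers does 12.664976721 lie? 12 and 13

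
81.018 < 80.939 False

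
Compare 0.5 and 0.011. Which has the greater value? 0.5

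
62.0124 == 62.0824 False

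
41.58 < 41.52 False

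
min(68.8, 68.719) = 68.719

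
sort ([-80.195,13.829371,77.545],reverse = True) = [77.545,13.829371,-80.195]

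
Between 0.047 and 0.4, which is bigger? 0.4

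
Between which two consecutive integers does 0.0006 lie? 0 and 1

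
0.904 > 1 False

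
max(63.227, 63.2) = 63.227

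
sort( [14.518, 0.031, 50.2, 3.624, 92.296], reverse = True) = [92.296, 50.2, 14.518, 3.624, 0.031]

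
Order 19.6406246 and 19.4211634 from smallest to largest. 19.4211634, 19.6406246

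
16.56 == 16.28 False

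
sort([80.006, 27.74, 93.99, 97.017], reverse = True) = [97.017, 93.99, 80.006, 27.74]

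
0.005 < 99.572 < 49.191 False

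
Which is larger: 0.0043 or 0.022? 0.022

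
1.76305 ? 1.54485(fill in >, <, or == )>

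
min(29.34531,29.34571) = 29.34531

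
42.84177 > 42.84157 True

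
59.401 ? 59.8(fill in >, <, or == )<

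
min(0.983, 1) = 0.983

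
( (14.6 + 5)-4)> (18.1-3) True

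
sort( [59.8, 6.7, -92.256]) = [-92.256, 6.7, 59.8]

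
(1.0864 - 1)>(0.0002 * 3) True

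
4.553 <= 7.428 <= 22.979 True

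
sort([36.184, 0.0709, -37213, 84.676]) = [-37213, 0.0709, 36.184, 84.676]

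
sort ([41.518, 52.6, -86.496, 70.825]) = [-86.496, 41.518, 52.6, 70.825]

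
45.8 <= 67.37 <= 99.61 True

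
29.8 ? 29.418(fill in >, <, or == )>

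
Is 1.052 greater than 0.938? Yes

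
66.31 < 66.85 True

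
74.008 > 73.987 True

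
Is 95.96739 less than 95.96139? No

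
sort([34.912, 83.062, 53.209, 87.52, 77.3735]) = [34.912, 53.209, 77.3735, 83.062, 87.52]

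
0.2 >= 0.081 True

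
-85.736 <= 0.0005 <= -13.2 False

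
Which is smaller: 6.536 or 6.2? 6.2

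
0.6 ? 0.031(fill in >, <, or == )>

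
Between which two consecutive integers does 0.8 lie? 0 and 1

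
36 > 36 False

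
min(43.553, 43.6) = 43.553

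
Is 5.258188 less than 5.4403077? Yes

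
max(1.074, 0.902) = 1.074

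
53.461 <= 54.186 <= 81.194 True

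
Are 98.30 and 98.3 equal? Yes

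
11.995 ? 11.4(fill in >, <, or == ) >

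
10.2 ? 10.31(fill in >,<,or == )<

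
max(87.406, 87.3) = 87.406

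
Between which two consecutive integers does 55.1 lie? 55 and 56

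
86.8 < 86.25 False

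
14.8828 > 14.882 True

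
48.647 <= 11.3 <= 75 False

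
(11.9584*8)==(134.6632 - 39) False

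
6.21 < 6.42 True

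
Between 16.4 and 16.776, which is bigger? 16.776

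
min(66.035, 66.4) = 66.035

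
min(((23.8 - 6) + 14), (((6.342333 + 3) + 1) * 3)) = 31.026999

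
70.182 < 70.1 False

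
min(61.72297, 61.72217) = 61.72217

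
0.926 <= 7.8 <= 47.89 True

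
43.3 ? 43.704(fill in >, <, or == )<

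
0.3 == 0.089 False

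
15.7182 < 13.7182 False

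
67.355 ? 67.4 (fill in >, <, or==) <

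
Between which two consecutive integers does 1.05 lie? 1 and 2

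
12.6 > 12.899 False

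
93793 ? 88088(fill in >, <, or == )>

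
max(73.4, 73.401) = 73.401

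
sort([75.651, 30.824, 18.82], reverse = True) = [75.651, 30.824, 18.82]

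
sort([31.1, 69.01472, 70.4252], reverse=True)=[70.4252, 69.01472, 31.1]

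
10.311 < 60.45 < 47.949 False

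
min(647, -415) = -415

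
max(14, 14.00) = 14.00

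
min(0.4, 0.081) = 0.081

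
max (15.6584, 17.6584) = 17.6584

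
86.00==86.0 True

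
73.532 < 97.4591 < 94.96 False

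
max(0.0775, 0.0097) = 0.0775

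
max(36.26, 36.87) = 36.87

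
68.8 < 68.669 False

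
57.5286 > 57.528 True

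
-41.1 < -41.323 False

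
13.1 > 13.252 False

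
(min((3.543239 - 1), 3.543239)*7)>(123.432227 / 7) True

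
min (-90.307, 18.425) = -90.307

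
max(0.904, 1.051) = 1.051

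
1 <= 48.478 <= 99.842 True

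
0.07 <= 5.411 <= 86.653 True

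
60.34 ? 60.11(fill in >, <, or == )>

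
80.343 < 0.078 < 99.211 False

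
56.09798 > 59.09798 False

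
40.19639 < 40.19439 False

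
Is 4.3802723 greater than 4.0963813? Yes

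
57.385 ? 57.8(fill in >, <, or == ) <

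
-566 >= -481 False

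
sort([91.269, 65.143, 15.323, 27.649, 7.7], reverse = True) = [91.269, 65.143, 27.649, 15.323, 7.7]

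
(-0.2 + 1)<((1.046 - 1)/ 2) False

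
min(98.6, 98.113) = 98.113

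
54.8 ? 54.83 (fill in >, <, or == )<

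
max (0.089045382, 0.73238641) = 0.73238641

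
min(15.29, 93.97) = 15.29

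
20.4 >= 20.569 False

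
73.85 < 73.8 False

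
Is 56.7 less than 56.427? No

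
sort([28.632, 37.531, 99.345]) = [28.632, 37.531, 99.345]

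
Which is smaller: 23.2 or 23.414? 23.2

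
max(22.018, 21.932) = 22.018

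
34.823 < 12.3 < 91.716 False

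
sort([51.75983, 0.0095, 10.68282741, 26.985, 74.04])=[0.0095, 10.68282741, 26.985, 51.75983, 74.04]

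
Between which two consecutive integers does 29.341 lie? 29 and 30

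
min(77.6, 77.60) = 77.6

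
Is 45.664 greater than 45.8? No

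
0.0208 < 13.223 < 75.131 True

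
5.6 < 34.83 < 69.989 True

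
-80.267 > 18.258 False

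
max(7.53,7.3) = 7.53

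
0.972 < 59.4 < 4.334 False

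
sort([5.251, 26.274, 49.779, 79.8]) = [5.251, 26.274, 49.779, 79.8]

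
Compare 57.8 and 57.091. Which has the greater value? 57.8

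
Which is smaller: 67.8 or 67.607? 67.607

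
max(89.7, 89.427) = 89.7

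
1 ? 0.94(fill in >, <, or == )>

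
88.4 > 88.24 True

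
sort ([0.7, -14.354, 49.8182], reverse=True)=[49.8182, 0.7, -14.354]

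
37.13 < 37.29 True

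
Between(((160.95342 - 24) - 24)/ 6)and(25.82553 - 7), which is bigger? (((160.95342 - 24) - 24)/ 6)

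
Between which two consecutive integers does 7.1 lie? 7 and 8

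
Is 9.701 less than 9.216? No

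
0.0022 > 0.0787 False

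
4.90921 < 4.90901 False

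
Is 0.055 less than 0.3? Yes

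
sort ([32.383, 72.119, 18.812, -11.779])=[-11.779, 18.812, 32.383, 72.119]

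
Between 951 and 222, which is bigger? 951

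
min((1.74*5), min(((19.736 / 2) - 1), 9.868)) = 8.7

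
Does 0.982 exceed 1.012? No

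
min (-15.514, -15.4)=-15.514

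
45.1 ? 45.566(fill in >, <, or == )<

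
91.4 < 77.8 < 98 False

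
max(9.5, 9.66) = 9.66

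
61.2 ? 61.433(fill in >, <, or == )<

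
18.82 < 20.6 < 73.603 True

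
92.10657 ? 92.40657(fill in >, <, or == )<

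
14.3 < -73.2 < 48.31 False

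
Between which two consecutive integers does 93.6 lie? 93 and 94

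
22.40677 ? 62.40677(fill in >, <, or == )<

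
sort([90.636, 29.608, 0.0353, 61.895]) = [0.0353, 29.608, 61.895, 90.636]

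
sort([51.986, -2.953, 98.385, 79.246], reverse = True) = [98.385, 79.246, 51.986, -2.953]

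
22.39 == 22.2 False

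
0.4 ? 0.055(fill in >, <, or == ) >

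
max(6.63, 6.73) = 6.73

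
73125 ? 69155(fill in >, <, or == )>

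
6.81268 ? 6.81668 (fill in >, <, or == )<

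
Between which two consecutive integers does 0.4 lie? 0 and 1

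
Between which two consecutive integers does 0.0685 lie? 0 and 1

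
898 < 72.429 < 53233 False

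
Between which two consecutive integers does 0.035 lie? 0 and 1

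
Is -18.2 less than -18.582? No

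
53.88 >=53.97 False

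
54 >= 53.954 True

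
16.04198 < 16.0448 True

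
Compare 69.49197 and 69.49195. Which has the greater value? 69.49197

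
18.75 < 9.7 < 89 False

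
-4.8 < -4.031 True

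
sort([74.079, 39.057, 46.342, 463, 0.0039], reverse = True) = [463, 74.079, 46.342, 39.057, 0.0039]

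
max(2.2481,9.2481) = 9.2481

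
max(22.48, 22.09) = 22.48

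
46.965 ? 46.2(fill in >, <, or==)>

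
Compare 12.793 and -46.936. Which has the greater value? 12.793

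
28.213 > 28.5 False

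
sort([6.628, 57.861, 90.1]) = [6.628, 57.861, 90.1]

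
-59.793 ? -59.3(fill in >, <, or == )<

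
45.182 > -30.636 True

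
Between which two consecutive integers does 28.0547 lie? 28 and 29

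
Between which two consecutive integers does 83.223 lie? 83 and 84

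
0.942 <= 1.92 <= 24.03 True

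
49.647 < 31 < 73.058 False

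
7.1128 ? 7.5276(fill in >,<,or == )<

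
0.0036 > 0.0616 False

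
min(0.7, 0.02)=0.02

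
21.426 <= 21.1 False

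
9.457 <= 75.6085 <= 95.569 True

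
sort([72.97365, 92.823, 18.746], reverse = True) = [92.823, 72.97365, 18.746]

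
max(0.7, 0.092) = 0.7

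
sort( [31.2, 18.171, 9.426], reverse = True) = [31.2, 18.171, 9.426]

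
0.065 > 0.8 False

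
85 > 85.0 False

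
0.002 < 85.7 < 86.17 True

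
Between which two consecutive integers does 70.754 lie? 70 and 71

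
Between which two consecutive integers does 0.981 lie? 0 and 1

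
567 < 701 True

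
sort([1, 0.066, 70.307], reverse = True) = [70.307, 1, 0.066]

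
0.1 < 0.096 False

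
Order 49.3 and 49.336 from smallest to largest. 49.3, 49.336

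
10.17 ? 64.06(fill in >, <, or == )<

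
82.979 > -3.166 True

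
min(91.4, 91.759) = 91.4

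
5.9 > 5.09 True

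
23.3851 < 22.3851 False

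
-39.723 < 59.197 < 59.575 True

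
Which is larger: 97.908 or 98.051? 98.051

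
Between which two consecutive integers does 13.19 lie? 13 and 14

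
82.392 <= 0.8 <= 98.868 False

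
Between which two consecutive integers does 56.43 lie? 56 and 57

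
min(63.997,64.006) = 63.997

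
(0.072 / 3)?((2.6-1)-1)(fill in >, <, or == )<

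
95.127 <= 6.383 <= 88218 False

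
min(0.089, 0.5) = 0.089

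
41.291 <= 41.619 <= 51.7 True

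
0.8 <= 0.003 False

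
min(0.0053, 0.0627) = 0.0053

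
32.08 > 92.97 False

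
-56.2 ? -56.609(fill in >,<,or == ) >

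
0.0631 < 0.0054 False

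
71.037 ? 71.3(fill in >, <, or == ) <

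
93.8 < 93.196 False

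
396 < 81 False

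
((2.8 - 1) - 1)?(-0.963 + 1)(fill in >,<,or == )>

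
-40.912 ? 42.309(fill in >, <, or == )<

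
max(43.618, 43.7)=43.7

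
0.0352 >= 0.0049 True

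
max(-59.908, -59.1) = -59.1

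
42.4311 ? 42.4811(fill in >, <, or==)<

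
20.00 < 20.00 False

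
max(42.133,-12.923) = 42.133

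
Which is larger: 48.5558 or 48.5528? 48.5558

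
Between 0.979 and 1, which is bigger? 1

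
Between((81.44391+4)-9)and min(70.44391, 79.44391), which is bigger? ((81.44391+4)-9)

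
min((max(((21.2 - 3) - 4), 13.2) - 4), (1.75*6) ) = 10.2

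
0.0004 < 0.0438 True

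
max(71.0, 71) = 71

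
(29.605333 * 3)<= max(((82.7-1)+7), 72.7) False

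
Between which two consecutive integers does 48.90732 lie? 48 and 49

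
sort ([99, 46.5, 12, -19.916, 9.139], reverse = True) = [99, 46.5, 12, 9.139, -19.916]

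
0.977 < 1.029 True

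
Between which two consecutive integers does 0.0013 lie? 0 and 1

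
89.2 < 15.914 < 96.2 False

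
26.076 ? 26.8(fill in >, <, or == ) <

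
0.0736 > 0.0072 True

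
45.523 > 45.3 True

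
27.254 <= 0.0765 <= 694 False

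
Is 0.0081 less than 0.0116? Yes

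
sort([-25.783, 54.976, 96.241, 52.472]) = [-25.783, 52.472, 54.976, 96.241]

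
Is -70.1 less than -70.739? No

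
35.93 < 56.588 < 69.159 True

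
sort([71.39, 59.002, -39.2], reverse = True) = [71.39, 59.002, -39.2]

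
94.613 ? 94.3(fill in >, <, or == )>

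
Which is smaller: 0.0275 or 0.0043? 0.0043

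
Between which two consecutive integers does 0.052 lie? 0 and 1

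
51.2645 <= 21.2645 False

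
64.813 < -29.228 False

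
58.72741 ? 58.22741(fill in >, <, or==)>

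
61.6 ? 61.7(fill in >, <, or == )<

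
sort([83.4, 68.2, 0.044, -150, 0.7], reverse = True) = [83.4, 68.2, 0.7, 0.044, -150]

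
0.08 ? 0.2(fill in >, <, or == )<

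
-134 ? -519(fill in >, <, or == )>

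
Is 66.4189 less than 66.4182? No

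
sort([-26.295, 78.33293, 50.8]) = [-26.295, 50.8, 78.33293]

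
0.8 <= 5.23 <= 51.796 True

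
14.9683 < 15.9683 True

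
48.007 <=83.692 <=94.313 True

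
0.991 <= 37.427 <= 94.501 True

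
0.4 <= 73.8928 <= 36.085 False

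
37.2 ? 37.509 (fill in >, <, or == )<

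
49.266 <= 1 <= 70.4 False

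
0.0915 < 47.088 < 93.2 True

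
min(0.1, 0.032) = 0.032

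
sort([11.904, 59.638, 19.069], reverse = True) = [59.638, 19.069, 11.904]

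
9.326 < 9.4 True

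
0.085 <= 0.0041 False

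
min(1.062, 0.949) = 0.949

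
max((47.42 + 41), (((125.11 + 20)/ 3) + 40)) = 88.42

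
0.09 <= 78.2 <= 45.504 False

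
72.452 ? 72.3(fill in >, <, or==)>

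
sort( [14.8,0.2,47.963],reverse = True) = [47.963,14.8,0.2]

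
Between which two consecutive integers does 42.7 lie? 42 and 43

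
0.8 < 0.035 False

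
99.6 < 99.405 False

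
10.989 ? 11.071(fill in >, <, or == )<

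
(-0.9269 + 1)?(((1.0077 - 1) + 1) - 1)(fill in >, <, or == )>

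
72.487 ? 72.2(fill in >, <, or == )>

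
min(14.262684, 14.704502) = 14.262684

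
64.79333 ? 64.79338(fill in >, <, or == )<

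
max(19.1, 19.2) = 19.2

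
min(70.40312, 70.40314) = 70.40312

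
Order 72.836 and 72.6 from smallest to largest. 72.6,72.836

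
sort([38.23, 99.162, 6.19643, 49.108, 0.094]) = [0.094, 6.19643, 38.23, 49.108, 99.162]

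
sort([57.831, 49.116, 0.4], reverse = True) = [57.831, 49.116, 0.4]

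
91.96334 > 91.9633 True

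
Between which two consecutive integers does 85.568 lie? 85 and 86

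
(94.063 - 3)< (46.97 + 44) False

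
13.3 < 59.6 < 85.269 True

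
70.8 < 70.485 False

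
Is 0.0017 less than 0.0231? Yes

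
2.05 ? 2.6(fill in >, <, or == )<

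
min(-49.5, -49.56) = -49.56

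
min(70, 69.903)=69.903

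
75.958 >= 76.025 False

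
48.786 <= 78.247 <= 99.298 True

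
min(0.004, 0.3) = 0.004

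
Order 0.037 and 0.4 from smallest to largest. 0.037, 0.4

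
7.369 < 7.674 True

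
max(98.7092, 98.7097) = 98.7097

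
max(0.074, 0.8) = 0.8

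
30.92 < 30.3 False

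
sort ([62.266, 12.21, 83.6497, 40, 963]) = [12.21, 40, 62.266, 83.6497, 963]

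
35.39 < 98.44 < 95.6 False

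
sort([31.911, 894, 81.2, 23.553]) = [23.553, 31.911, 81.2, 894]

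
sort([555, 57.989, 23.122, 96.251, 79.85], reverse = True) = [555, 96.251, 79.85, 57.989, 23.122]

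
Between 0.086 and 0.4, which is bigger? 0.4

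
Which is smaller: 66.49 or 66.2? 66.2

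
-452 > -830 True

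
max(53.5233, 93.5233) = 93.5233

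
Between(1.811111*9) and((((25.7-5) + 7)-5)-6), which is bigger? ((((25.7-5) + 7)-5)-6)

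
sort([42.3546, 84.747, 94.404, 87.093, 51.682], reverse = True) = [94.404, 87.093, 84.747, 51.682, 42.3546]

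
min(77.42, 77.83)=77.42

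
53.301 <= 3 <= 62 False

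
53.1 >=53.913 False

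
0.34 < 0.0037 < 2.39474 False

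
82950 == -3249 False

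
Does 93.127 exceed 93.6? No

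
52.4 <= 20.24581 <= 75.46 False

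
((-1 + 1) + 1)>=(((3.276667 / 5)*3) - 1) True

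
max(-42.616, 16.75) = 16.75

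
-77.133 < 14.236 True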